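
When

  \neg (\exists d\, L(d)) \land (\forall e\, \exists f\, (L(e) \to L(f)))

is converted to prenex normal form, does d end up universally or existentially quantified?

Eliminate → and ↔ using ¬ and ∨.
  \neg (\exists d\, L(d)) \land (\forall e\, \exists f\, (\neg L(e) \lor L(f)))
Push ¬ through the quantifiers and connectives to reach negation normal form:
  (\forall d\, \neg L(d)) \land (\forall e\, \exists f\, (\neg L(e) \lor L(f)))
All bound variables are already distinct, so no renaming is needed.
Finally move all quantifiers to the prefix:
  \forall d\, \forall e\, \exists f\, (\neg L(d) \land (\neg L(e) \lor L(f)))
The quantifier \exists d sits under an odd number of negations (counting the antecedent side of each →), so it flips to \forall d.

universal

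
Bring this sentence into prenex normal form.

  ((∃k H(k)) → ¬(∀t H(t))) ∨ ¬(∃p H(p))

∀k ∃t ∀p (¬H(k) ∨ ¬H(t) ∨ ¬H(p))

First replace A → B with ¬A ∨ B.
  ¬(∃k H(k)) ∨ ¬(∀t H(t)) ∨ ¬(∃p H(p))
Push ¬ through the quantifiers and connectives to reach negation normal form:
  (∀k ¬H(k)) ∨ (∃t ¬H(t)) ∨ (∀p ¬H(p))
Finally move all quantifiers to the prefix:
  ∀k ∃t ∀p (¬H(k) ∨ ¬H(t) ∨ ¬H(p))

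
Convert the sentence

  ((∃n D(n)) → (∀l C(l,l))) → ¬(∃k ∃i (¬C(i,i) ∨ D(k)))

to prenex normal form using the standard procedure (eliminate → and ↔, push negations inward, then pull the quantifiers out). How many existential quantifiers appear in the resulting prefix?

2

Rewrite implications/biconditionals: A → B as ¬A ∨ B.
  ¬(¬(∃n D(n)) ∨ (∀l C(l,l))) ∨ ¬(∃k ∃i (¬C(i,i) ∨ D(k)))
Push ¬ through the quantifiers and connectives to reach negation normal form:
  (∃n D(n)) ∧ (∃l ¬C(l,l)) ∨ (∀k ∀i (C(i,i) ∧ ¬D(k)))
Extract every quantifier outward, since the variables are now distinct and don't occur free across branches:
  ∃n ∃l ∀k ∀i (D(n) ∧ ¬C(l,l) ∨ C(i,i) ∧ ¬D(k))
The prefix is ∃n ∃l ∀k ∀i: 2 universal, 2 existential.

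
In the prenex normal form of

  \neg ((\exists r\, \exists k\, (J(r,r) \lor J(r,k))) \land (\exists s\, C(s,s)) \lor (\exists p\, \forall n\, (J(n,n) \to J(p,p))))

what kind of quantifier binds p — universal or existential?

Rewrite implications/biconditionals: A → B as ¬A ∨ B.
  \neg ((\exists r\, \exists k\, (J(r,r) \lor J(r,k))) \land (\exists s\, C(s,s)) \lor (\exists p\, \forall n\, (\neg J(n,n) \lor J(p,p))))
Move each ¬ inward, flipping quantifiers it crosses:
  ((\forall r\, \forall k\, (\neg J(r,r) \land \neg J(r,k))) \lor (\forall s\, \neg C(s,s))) \land (\forall p\, \exists n\, (J(n,n) \land \neg J(p,p)))
All bound variables are already distinct, so no renaming is needed.
Extract every quantifier outward, since the variables are now distinct and don't occur free across branches:
  \forall r\, \forall k\, \forall s\, \forall p\, \exists n\, ((\neg J(r,r) \land \neg J(r,k) \lor \neg C(s,s)) \land J(n,n) \land \neg J(p,p))
The quantifier \exists p sits under an odd number of negations (counting the antecedent side of each →), so it flips to \forall p.

universal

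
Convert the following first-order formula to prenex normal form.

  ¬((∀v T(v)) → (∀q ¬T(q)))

Rewrite implications/biconditionals: A → B as ¬A ∨ B.
  ¬(¬(∀v T(v)) ∨ (∀q ¬T(q)))
Push ¬ through the quantifiers and connectives to reach negation normal form:
  (∀v T(v)) ∧ (∃q T(q))
All bound variables are already distinct, so no renaming is needed.
Extract every quantifier outward, since the variables are now distinct and don't occur free across branches:
  ∀v ∃q (T(v) ∧ T(q))

∀v ∃q (T(v) ∧ T(q))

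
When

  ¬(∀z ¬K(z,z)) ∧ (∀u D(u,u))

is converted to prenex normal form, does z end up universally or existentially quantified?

Drive negations inward (¬∀x A ≡ ∃x ¬A, ¬∃x A ≡ ∀x ¬A, De Morgan for ∧/∨):
  (∃z K(z,z)) ∧ (∀u D(u,u))
Finally move all quantifiers to the prefix:
  ∃z ∀u (K(z,z) ∧ D(u,u))
The quantifier ∀z sits under an odd number of negations, so it flips to ∃z.

existential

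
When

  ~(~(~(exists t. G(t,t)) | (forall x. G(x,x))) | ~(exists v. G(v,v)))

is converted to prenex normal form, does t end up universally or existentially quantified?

Drive negations inward (¬∀x A ≡ ∃x ¬A, ¬∃x A ≡ ∀x ¬A, De Morgan for ∧/∨):
  ((forall t. ~G(t,t)) | (forall x. G(x,x))) & (exists v. G(v,v))
All bound variables are already distinct, so no renaming is needed.
Finally move all quantifiers to the prefix:
  forall t. forall x. exists v. ((~G(t,t) | G(x,x)) & G(v,v))
The quantifier exists t sits under an odd number of negations, so it flips to forall t.

universal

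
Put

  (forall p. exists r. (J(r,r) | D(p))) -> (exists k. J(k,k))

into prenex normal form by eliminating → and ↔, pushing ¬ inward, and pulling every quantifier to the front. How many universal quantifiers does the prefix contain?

Rewrite implications/biconditionals: A → B as ¬A ∨ B.
  ~(forall p. exists r. (J(r,r) | D(p))) | (exists k. J(k,k))
Move each ¬ inward, flipping quantifiers it crosses:
  (exists p. forall r. (~J(r,r) & ~D(p))) | (exists k. J(k,k))
All bound variables are already distinct, so no renaming is needed.
Extract every quantifier outward, since the variables are now distinct and don't occur free across branches:
  exists p. forall r. exists k. (~J(r,r) & ~D(p) | J(k,k))
The prefix is exists p forall r exists k: 1 universal, 2 existential.

1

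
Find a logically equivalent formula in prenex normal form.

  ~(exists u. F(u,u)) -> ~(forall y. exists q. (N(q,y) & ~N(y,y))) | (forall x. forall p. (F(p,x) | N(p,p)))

First replace A → B with ¬A ∨ B.
  ~~(exists u. F(u,u)) | ~(forall y. exists q. (N(q,y) & ~N(y,y))) | (forall x. forall p. (F(p,x) | N(p,p)))
Move each ¬ inward, flipping quantifiers it crosses:
  (exists u. F(u,u)) | (exists y. forall q. (~N(q,y) | N(y,y))) | (forall x. forall p. (F(p,x) | N(p,p)))
All bound variables are already distinct, so no renaming is needed.
Finally move all quantifiers to the prefix:
  exists u. exists y. forall q. forall x. forall p. (F(u,u) | ~N(q,y) | N(y,y) | F(p,x) | N(p,p))

exists u. exists y. forall q. forall x. forall p. (F(u,u) | ~N(q,y) | N(y,y) | F(p,x) | N(p,p))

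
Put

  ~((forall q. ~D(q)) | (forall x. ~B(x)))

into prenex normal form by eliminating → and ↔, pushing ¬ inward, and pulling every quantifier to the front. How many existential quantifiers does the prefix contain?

Push ¬ through the quantifiers and connectives to reach negation normal form:
  (exists q. D(q)) & (exists x. B(x))
Extract every quantifier outward, since the variables are now distinct and don't occur free across branches:
  exists q. exists x. (D(q) & B(x))
The prefix is exists q exists x: 0 universal, 2 existential.

2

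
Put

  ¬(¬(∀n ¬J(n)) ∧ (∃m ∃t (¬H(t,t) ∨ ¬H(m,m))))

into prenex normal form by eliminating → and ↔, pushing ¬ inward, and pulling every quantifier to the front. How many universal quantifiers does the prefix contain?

3

Drive negations inward (¬∀x A ≡ ∃x ¬A, ¬∃x A ≡ ∀x ¬A, De Morgan for ∧/∨):
  (∀n ¬J(n)) ∨ (∀m ∀t (H(t,t) ∧ H(m,m)))
All bound variables are already distinct, so no renaming is needed.
Pull the quantifiers to the front (each side's bound variable is not free in the other side):
  ∀n ∀m ∀t (¬J(n) ∨ H(t,t) ∧ H(m,m))
The prefix is ∀n ∀m ∀t: 3 universal, 0 existential.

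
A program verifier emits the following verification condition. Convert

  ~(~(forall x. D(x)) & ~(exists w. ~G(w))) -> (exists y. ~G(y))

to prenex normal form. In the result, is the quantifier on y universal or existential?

First replace A → B with ¬A ∨ B.
  ~~(~(forall x. D(x)) & ~(exists w. ~G(w))) | (exists y. ~G(y))
Drive negations inward (¬∀x A ≡ ∃x ¬A, ¬∃x A ≡ ∀x ¬A, De Morgan for ∧/∨):
  (exists x. ~D(x)) & (forall w. G(w)) | (exists y. ~G(y))
All bound variables are already distinct, so no renaming is needed.
Extract every quantifier outward, since the variables are now distinct and don't occur free across branches:
  exists x. forall w. exists y. (~D(x) & G(w) | ~G(y))
The quantifier exists y sits under an even number of negations (counting the antecedent side of each →), so it remains existential.

existential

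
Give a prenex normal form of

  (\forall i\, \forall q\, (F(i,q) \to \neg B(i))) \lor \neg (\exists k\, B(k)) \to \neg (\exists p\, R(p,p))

\exists i\, \exists q\, \exists k\, \forall p\, (F(i,q) \land B(i) \land B(k) \lor \neg R(p,p))

First replace A → B with ¬A ∨ B.
  \neg ((\forall i\, \forall q\, (\neg F(i,q) \lor \neg B(i))) \lor \neg (\exists k\, B(k))) \lor \neg (\exists p\, R(p,p))
Push ¬ through the quantifiers and connectives to reach negation normal form:
  (\exists i\, \exists q\, (F(i,q) \land B(i))) \land (\exists k\, B(k)) \lor (\forall p\, \neg R(p,p))
All bound variables are already distinct, so no renaming is needed.
Pull the quantifiers to the front (each side's bound variable is not free in the other side):
  \exists i\, \exists q\, \exists k\, \forall p\, (F(i,q) \land B(i) \land B(k) \lor \neg R(p,p))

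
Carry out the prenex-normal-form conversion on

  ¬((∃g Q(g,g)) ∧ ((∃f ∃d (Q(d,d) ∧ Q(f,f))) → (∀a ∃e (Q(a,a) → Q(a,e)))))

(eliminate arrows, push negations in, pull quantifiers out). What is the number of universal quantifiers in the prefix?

First replace A → B with ¬A ∨ B.
  ¬((∃g Q(g,g)) ∧ (¬(∃f ∃d (Q(d,d) ∧ Q(f,f))) ∨ (∀a ∃e (¬Q(a,a) ∨ Q(a,e)))))
Move each ¬ inward, flipping quantifiers it crosses:
  (∀g ¬Q(g,g)) ∨ (∃f ∃d (Q(d,d) ∧ Q(f,f))) ∧ (∃a ∀e (Q(a,a) ∧ ¬Q(a,e)))
Extract every quantifier outward, since the variables are now distinct and don't occur free across branches:
  ∀g ∃f ∃d ∃a ∀e (¬Q(g,g) ∨ Q(d,d) ∧ Q(f,f) ∧ Q(a,a) ∧ ¬Q(a,e))
The prefix is ∀g ∃f ∃d ∃a ∀e: 2 universal, 3 existential.

2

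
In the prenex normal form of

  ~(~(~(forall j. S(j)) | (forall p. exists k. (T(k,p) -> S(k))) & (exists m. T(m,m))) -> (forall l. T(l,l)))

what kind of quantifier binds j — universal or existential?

universal

First replace A → B with ¬A ∨ B.
  ~(~~(~(forall j. S(j)) | (forall p. exists k. (~T(k,p) | S(k))) & (exists m. T(m,m))) | (forall l. T(l,l)))
Drive negations inward (¬∀x A ≡ ∃x ¬A, ¬∃x A ≡ ∀x ¬A, De Morgan for ∧/∨):
  (forall j. S(j)) & ((exists p. forall k. (T(k,p) & ~S(k))) | (forall m. ~T(m,m))) & (exists l. ~T(l,l))
All bound variables are already distinct, so no renaming is needed.
Pull the quantifiers to the front (each side's bound variable is not free in the other side):
  forall j. exists p. forall k. forall m. exists l. (S(j) & (T(k,p) & ~S(k) | ~T(m,m)) & ~T(l,l))
The quantifier forall j sits under an even number of negations (counting the antecedent side of each →), so it remains universal.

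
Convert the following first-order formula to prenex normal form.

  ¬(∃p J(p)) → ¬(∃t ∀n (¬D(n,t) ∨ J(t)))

First replace A → B with ¬A ∨ B.
  ¬¬(∃p J(p)) ∨ ¬(∃t ∀n (¬D(n,t) ∨ J(t)))
Move each ¬ inward, flipping quantifiers it crosses:
  (∃p J(p)) ∨ (∀t ∃n (D(n,t) ∧ ¬J(t)))
All bound variables are already distinct, so no renaming is needed.
Extract every quantifier outward, since the variables are now distinct and don't occur free across branches:
  ∃p ∀t ∃n (J(p) ∨ D(n,t) ∧ ¬J(t))

∃p ∀t ∃n (J(p) ∨ D(n,t) ∧ ¬J(t))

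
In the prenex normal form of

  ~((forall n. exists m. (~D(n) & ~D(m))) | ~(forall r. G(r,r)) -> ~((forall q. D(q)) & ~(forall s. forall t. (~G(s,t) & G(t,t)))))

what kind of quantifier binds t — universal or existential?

existential

Rewrite implications/biconditionals: A → B as ¬A ∨ B.
  ~(~((forall n. exists m. (~D(n) & ~D(m))) | ~(forall r. G(r,r))) | ~((forall q. D(q)) & ~(forall s. forall t. (~G(s,t) & G(t,t)))))
Drive negations inward (¬∀x A ≡ ∃x ¬A, ¬∃x A ≡ ∀x ¬A, De Morgan for ∧/∨):
  ((forall n. exists m. (~D(n) & ~D(m))) | (exists r. ~G(r,r))) & (forall q. D(q)) & (exists s. exists t. (G(s,t) | ~G(t,t)))
All bound variables are already distinct, so no renaming is needed.
Extract every quantifier outward, since the variables are now distinct and don't occur free across branches:
  forall n. exists m. exists r. forall q. exists s. exists t. ((~D(n) & ~D(m) | ~G(r,r)) & D(q) & (G(s,t) | ~G(t,t)))
The quantifier forall t sits under an odd number of negations (counting the antecedent side of each →), so it flips to exists t.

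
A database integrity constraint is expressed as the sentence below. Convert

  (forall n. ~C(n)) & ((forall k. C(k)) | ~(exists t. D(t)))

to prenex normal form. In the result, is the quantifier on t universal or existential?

Move each ¬ inward, flipping quantifiers it crosses:
  (forall n. ~C(n)) & ((forall k. C(k)) | (forall t. ~D(t)))
All bound variables are already distinct, so no renaming is needed.
Pull the quantifiers to the front (each side's bound variable is not free in the other side):
  forall n. forall k. forall t. (~C(n) & (C(k) | ~D(t)))
The quantifier exists t sits under an odd number of negations, so it flips to forall t.

universal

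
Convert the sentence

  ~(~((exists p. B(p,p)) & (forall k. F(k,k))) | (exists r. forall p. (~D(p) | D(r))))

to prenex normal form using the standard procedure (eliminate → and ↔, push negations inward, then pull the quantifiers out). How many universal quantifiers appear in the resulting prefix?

2

Push ¬ through the quantifiers and connectives to reach negation normal form:
  (exists p. B(p,p)) & (forall k. F(k,k)) & (forall r. exists p. (D(p) & ~D(r)))
Standardize variables apart so no two quantifiers bind the same name: p↦v1.
  (exists p. B(p,p)) & (forall k. F(k,k)) & (forall r. exists v1. (D(v1) & ~D(r)))
Pull the quantifiers to the front (each side's bound variable is not free in the other side):
  exists p. forall k. forall r. exists v1. (B(p,p) & F(k,k) & D(v1) & ~D(r))
The prefix is exists p forall k forall r exists v1: 2 universal, 2 existential.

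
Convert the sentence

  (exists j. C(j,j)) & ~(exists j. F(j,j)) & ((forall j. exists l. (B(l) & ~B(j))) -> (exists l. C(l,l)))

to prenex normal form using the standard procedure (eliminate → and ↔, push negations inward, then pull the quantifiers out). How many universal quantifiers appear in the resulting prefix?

2

Eliminate → and ↔ using ¬ and ∨.
  (exists j. C(j,j)) & ~(exists j. F(j,j)) & (~(forall j. exists l. (B(l) & ~B(j))) | (exists l. C(l,l)))
Move each ¬ inward, flipping quantifiers it crosses:
  (exists j. C(j,j)) & (forall j. ~F(j,j)) & ((exists j. forall l. (~B(l) | B(j))) | (exists l. C(l,l)))
Standardize variables apart so no two quantifiers bind the same name: j↦x, j↦s, l↦u1.
  (exists j. C(j,j)) & (forall x. ~F(x,x)) & ((exists s. forall l. (~B(l) | B(s))) | (exists u1. C(u1,u1)))
Finally move all quantifiers to the prefix:
  exists j. forall x. exists s. forall l. exists u1. (C(j,j) & ~F(x,x) & (~B(l) | B(s) | C(u1,u1)))
The prefix is exists j forall x exists s forall l exists u1: 2 universal, 3 existential.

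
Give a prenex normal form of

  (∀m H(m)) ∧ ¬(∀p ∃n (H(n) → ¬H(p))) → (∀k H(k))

Rewrite implications/biconditionals: A → B as ¬A ∨ B.
  ¬((∀m H(m)) ∧ ¬(∀p ∃n (¬H(n) ∨ ¬H(p)))) ∨ (∀k H(k))
Move each ¬ inward, flipping quantifiers it crosses:
  (∃m ¬H(m)) ∨ (∀p ∃n (¬H(n) ∨ ¬H(p))) ∨ (∀k H(k))
Finally move all quantifiers to the prefix:
  ∃m ∀p ∃n ∀k (¬H(m) ∨ ¬H(n) ∨ ¬H(p) ∨ H(k))

∃m ∀p ∃n ∀k (¬H(m) ∨ ¬H(n) ∨ ¬H(p) ∨ H(k))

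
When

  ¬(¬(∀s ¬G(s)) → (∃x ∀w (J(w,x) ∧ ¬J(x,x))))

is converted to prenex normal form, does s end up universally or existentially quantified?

existential

First replace A → B with ¬A ∨ B.
  ¬(¬¬(∀s ¬G(s)) ∨ (∃x ∀w (J(w,x) ∧ ¬J(x,x))))
Drive negations inward (¬∀x A ≡ ∃x ¬A, ¬∃x A ≡ ∀x ¬A, De Morgan for ∧/∨):
  (∃s G(s)) ∧ (∀x ∃w (¬J(w,x) ∨ J(x,x)))
Finally move all quantifiers to the prefix:
  ∃s ∀x ∃w (G(s) ∧ (¬J(w,x) ∨ J(x,x)))
The quantifier ∀s sits under an odd number of negations (counting the antecedent side of each →), so it flips to ∃s.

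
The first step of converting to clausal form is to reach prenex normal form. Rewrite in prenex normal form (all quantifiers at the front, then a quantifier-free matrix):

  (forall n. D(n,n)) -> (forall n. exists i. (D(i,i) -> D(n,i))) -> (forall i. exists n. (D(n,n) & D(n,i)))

Eliminate → and ↔ using ¬ and ∨.
  ~(forall n. D(n,n)) | ~(forall n. exists i. (~D(i,i) | D(n,i))) | (forall i. exists n. (D(n,n) & D(n,i)))
Push ¬ through the quantifiers and connectives to reach negation normal form:
  (exists n. ~D(n,n)) | (exists n. forall i. (D(i,i) & ~D(n,i))) | (forall i. exists n. (D(n,n) & D(n,i)))
Give each quantifier a distinct variable: n↦z, i↦a, n↦z1.
  (exists n. ~D(n,n)) | (exists z. forall i. (D(i,i) & ~D(z,i))) | (forall a. exists z1. (D(z1,z1) & D(z1,a)))
Extract every quantifier outward, since the variables are now distinct and don't occur free across branches:
  exists n. exists z. forall i. forall a. exists z1. (~D(n,n) | D(i,i) & ~D(z,i) | D(z1,z1) & D(z1,a))

exists n. exists z. forall i. forall a. exists z1. (~D(n,n) | D(i,i) & ~D(z,i) | D(z1,z1) & D(z1,a))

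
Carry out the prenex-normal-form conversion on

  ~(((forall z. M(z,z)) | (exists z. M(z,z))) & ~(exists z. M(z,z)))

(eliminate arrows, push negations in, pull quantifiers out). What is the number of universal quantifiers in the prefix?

Move each ¬ inward, flipping quantifiers it crosses:
  (exists z. ~M(z,z)) & (forall z. ~M(z,z)) | (exists z. M(z,z))
Standardize variables apart so no two quantifiers bind the same name: z↦r, z↦u.
  (exists z. ~M(z,z)) & (forall r. ~M(r,r)) | (exists u. M(u,u))
Pull the quantifiers to the front (each side's bound variable is not free in the other side):
  exists z. forall r. exists u. (~M(z,z) & ~M(r,r) | M(u,u))
The prefix is exists z forall r exists u: 1 universal, 2 existential.

1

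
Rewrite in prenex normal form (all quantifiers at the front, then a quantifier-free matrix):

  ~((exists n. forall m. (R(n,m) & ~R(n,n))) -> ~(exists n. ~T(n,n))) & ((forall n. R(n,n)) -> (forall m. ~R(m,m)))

exists n. forall m. exists q. exists b. forall z1. (R(n,m) & ~R(n,n) & ~T(q,q) & (~R(b,b) | ~R(z1,z1)))

First replace A → B with ¬A ∨ B.
  ~(~(exists n. forall m. (R(n,m) & ~R(n,n))) | ~(exists n. ~T(n,n))) & (~(forall n. R(n,n)) | (forall m. ~R(m,m)))
Drive negations inward (¬∀x A ≡ ∃x ¬A, ¬∃x A ≡ ∀x ¬A, De Morgan for ∧/∨):
  (exists n. forall m. (R(n,m) & ~R(n,n))) & (exists n. ~T(n,n)) & ((exists n. ~R(n,n)) | (forall m. ~R(m,m)))
Rename bound variables to avoid capture: n↦q, n↦b, m↦z1.
  (exists n. forall m. (R(n,m) & ~R(n,n))) & (exists q. ~T(q,q)) & ((exists b. ~R(b,b)) | (forall z1. ~R(z1,z1)))
Pull the quantifiers to the front (each side's bound variable is not free in the other side):
  exists n. forall m. exists q. exists b. forall z1. (R(n,m) & ~R(n,n) & ~T(q,q) & (~R(b,b) | ~R(z1,z1)))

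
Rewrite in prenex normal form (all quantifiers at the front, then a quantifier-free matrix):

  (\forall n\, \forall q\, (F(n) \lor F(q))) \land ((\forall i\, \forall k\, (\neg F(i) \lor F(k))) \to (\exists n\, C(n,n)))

Eliminate → and ↔ using ¬ and ∨.
  (\forall n\, \forall q\, (F(n) \lor F(q))) \land (\neg (\forall i\, \forall k\, (\neg F(i) \lor F(k))) \lor (\exists n\, C(n,n)))
Push ¬ through the quantifiers and connectives to reach negation normal form:
  (\forall n\, \forall q\, (F(n) \lor F(q))) \land ((\exists i\, \exists k\, (F(i) \land \neg F(k))) \lor (\exists n\, C(n,n)))
Standardize variables apart so no two quantifiers bind the same name: n↦y.
  (\forall n\, \forall q\, (F(n) \lor F(q))) \land ((\exists i\, \exists k\, (F(i) \land \neg F(k))) \lor (\exists y\, C(y,y)))
Extract every quantifier outward, since the variables are now distinct and don't occur free across branches:
  \forall n\, \forall q\, \exists i\, \exists k\, \exists y\, ((F(n) \lor F(q)) \land (F(i) \land \neg F(k) \lor C(y,y)))

\forall n\, \forall q\, \exists i\, \exists k\, \exists y\, ((F(n) \lor F(q)) \land (F(i) \land \neg F(k) \lor C(y,y)))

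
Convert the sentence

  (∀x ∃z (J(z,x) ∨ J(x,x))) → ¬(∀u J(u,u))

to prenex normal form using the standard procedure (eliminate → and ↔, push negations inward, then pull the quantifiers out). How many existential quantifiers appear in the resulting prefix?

Eliminate → and ↔ using ¬ and ∨.
  ¬(∀x ∃z (J(z,x) ∨ J(x,x))) ∨ ¬(∀u J(u,u))
Drive negations inward (¬∀x A ≡ ∃x ¬A, ¬∃x A ≡ ∀x ¬A, De Morgan for ∧/∨):
  (∃x ∀z (¬J(z,x) ∧ ¬J(x,x))) ∨ (∃u ¬J(u,u))
Pull the quantifiers to the front (each side's bound variable is not free in the other side):
  ∃x ∀z ∃u (¬J(z,x) ∧ ¬J(x,x) ∨ ¬J(u,u))
The prefix is ∃x ∀z ∃u: 1 universal, 2 existential.

2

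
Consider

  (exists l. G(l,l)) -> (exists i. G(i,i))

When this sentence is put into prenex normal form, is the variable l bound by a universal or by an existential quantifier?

Rewrite implications/biconditionals: A → B as ¬A ∨ B.
  ~(exists l. G(l,l)) | (exists i. G(i,i))
Push ¬ through the quantifiers and connectives to reach negation normal form:
  (forall l. ~G(l,l)) | (exists i. G(i,i))
All bound variables are already distinct, so no renaming is needed.
Extract every quantifier outward, since the variables are now distinct and don't occur free across branches:
  forall l. exists i. (~G(l,l) | G(i,i))
The quantifier exists l sits under an odd number of negations (counting the antecedent side of each →), so it flips to forall l.

universal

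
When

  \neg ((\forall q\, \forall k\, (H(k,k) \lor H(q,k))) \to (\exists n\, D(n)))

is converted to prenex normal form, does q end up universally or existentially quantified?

universal

First replace A → B with ¬A ∨ B.
  \neg (\neg (\forall q\, \forall k\, (H(k,k) \lor H(q,k))) \lor (\exists n\, D(n)))
Drive negations inward (¬∀x A ≡ ∃x ¬A, ¬∃x A ≡ ∀x ¬A, De Morgan for ∧/∨):
  (\forall q\, \forall k\, (H(k,k) \lor H(q,k))) \land (\forall n\, \neg D(n))
All bound variables are already distinct, so no renaming is needed.
Pull the quantifiers to the front (each side's bound variable is not free in the other side):
  \forall q\, \forall k\, \forall n\, ((H(k,k) \lor H(q,k)) \land \neg D(n))
The quantifier \forall q sits under an even number of negations (counting the antecedent side of each →), so it remains universal.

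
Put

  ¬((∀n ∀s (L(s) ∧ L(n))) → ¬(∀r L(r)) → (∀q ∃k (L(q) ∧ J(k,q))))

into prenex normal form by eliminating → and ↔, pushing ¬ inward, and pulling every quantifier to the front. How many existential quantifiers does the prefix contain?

Eliminate → and ↔ using ¬ and ∨.
  ¬(¬(∀n ∀s (L(s) ∧ L(n))) ∨ ¬¬(∀r L(r)) ∨ (∀q ∃k (L(q) ∧ J(k,q))))
Drive negations inward (¬∀x A ≡ ∃x ¬A, ¬∃x A ≡ ∀x ¬A, De Morgan for ∧/∨):
  (∀n ∀s (L(s) ∧ L(n))) ∧ (∃r ¬L(r)) ∧ (∃q ∀k (¬L(q) ∨ ¬J(k,q)))
Pull the quantifiers to the front (each side's bound variable is not free in the other side):
  ∀n ∀s ∃r ∃q ∀k (L(s) ∧ L(n) ∧ ¬L(r) ∧ (¬L(q) ∨ ¬J(k,q)))
The prefix is ∀n ∀s ∃r ∃q ∀k: 3 universal, 2 existential.

2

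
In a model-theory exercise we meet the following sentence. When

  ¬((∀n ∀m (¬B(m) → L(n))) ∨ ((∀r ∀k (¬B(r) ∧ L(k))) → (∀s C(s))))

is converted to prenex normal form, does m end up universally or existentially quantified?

existential

Eliminate → and ↔ using ¬ and ∨.
  ¬((∀n ∀m (¬¬B(m) ∨ L(n))) ∨ ¬(∀r ∀k (¬B(r) ∧ L(k))) ∨ (∀s C(s)))
Push ¬ through the quantifiers and connectives to reach negation normal form:
  (∃n ∃m (¬B(m) ∧ ¬L(n))) ∧ (∀r ∀k (¬B(r) ∧ L(k))) ∧ (∃s ¬C(s))
Pull the quantifiers to the front (each side's bound variable is not free in the other side):
  ∃n ∃m ∀r ∀k ∃s (¬B(m) ∧ ¬L(n) ∧ ¬B(r) ∧ L(k) ∧ ¬C(s))
The quantifier ∀m sits under an odd number of negations (counting the antecedent side of each →), so it flips to ∃m.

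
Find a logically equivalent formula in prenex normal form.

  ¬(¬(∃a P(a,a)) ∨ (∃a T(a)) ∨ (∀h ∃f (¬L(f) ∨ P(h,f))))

∃a ∀v1 ∃h ∀f (P(a,a) ∧ ¬T(v1) ∧ L(f) ∧ ¬P(h,f))

Drive negations inward (¬∀x A ≡ ∃x ¬A, ¬∃x A ≡ ∀x ¬A, De Morgan for ∧/∨):
  (∃a P(a,a)) ∧ (∀a ¬T(a)) ∧ (∃h ∀f (L(f) ∧ ¬P(h,f)))
Rename bound variables to avoid capture: a↦v1.
  (∃a P(a,a)) ∧ (∀v1 ¬T(v1)) ∧ (∃h ∀f (L(f) ∧ ¬P(h,f)))
Finally move all quantifiers to the prefix:
  ∃a ∀v1 ∃h ∀f (P(a,a) ∧ ¬T(v1) ∧ L(f) ∧ ¬P(h,f))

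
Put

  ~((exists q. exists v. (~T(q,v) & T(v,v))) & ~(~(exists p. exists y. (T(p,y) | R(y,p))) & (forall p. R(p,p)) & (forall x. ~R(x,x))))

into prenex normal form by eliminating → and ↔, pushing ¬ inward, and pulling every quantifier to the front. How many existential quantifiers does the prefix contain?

Push ¬ through the quantifiers and connectives to reach negation normal form:
  (forall q. forall v. (T(q,v) | ~T(v,v))) | (forall p. forall y. (~T(p,y) & ~R(y,p))) & (forall p. R(p,p)) & (forall x. ~R(x,x))
Standardize variables apart so no two quantifiers bind the same name: p↦y1.
  (forall q. forall v. (T(q,v) | ~T(v,v))) | (forall p. forall y. (~T(p,y) & ~R(y,p))) & (forall y1. R(y1,y1)) & (forall x. ~R(x,x))
Extract every quantifier outward, since the variables are now distinct and don't occur free across branches:
  forall q. forall v. forall p. forall y. forall y1. forall x. (T(q,v) | ~T(v,v) | ~T(p,y) & ~R(y,p) & R(y1,y1) & ~R(x,x))
The prefix is forall q forall v forall p forall y forall y1 forall x: 6 universal, 0 existential.

0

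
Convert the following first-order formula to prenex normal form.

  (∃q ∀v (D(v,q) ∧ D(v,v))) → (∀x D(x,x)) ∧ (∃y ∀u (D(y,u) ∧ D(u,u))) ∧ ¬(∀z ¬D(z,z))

∀q ∃v ∀x ∃y ∀u ∃z (¬D(v,q) ∨ ¬D(v,v) ∨ D(x,x) ∧ D(y,u) ∧ D(u,u) ∧ D(z,z))

Eliminate → and ↔ using ¬ and ∨.
  ¬(∃q ∀v (D(v,q) ∧ D(v,v))) ∨ (∀x D(x,x)) ∧ (∃y ∀u (D(y,u) ∧ D(u,u))) ∧ ¬(∀z ¬D(z,z))
Move each ¬ inward, flipping quantifiers it crosses:
  (∀q ∃v (¬D(v,q) ∨ ¬D(v,v))) ∨ (∀x D(x,x)) ∧ (∃y ∀u (D(y,u) ∧ D(u,u))) ∧ (∃z D(z,z))
All bound variables are already distinct, so no renaming is needed.
Extract every quantifier outward, since the variables are now distinct and don't occur free across branches:
  ∀q ∃v ∀x ∃y ∀u ∃z (¬D(v,q) ∨ ¬D(v,v) ∨ D(x,x) ∧ D(y,u) ∧ D(u,u) ∧ D(z,z))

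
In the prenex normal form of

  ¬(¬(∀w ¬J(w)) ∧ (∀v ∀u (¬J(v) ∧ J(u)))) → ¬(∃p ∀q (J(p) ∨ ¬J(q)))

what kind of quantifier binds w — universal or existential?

Eliminate → and ↔ using ¬ and ∨.
  ¬¬(¬(∀w ¬J(w)) ∧ (∀v ∀u (¬J(v) ∧ J(u)))) ∨ ¬(∃p ∀q (J(p) ∨ ¬J(q)))
Drive negations inward (¬∀x A ≡ ∃x ¬A, ¬∃x A ≡ ∀x ¬A, De Morgan for ∧/∨):
  (∃w J(w)) ∧ (∀v ∀u (¬J(v) ∧ J(u))) ∨ (∀p ∃q (¬J(p) ∧ J(q)))
All bound variables are already distinct, so no renaming is needed.
Pull the quantifiers to the front (each side's bound variable is not free in the other side):
  ∃w ∀v ∀u ∀p ∃q (J(w) ∧ ¬J(v) ∧ J(u) ∨ ¬J(p) ∧ J(q))
The quantifier ∀w sits under an odd number of negations (counting the antecedent side of each →), so it flips to ∃w.

existential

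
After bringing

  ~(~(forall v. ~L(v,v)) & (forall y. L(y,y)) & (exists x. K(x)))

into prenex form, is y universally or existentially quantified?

existential

Move each ¬ inward, flipping quantifiers it crosses:
  (forall v. ~L(v,v)) | (exists y. ~L(y,y)) | (forall x. ~K(x))
All bound variables are already distinct, so no renaming is needed.
Extract every quantifier outward, since the variables are now distinct and don't occur free across branches:
  forall v. exists y. forall x. (~L(v,v) | ~L(y,y) | ~K(x))
The quantifier forall y sits under an odd number of negations, so it flips to exists y.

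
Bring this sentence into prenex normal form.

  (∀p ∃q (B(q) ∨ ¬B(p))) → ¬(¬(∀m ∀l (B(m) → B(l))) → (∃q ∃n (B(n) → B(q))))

∃p ∀q ∃m ∃l ∀c ∀n (¬B(q) ∧ B(p) ∨ B(m) ∧ ¬B(l) ∧ B(n) ∧ ¬B(c))

First replace A → B with ¬A ∨ B.
  ¬(∀p ∃q (B(q) ∨ ¬B(p))) ∨ ¬(¬¬(∀m ∀l (¬B(m) ∨ B(l))) ∨ (∃q ∃n (¬B(n) ∨ B(q))))
Push ¬ through the quantifiers and connectives to reach negation normal form:
  (∃p ∀q (¬B(q) ∧ B(p))) ∨ (∃m ∃l (B(m) ∧ ¬B(l))) ∧ (∀q ∀n (B(n) ∧ ¬B(q)))
Rename bound variables to avoid capture: q↦c.
  (∃p ∀q (¬B(q) ∧ B(p))) ∨ (∃m ∃l (B(m) ∧ ¬B(l))) ∧ (∀c ∀n (B(n) ∧ ¬B(c)))
Extract every quantifier outward, since the variables are now distinct and don't occur free across branches:
  ∃p ∀q ∃m ∃l ∀c ∀n (¬B(q) ∧ B(p) ∨ B(m) ∧ ¬B(l) ∧ B(n) ∧ ¬B(c))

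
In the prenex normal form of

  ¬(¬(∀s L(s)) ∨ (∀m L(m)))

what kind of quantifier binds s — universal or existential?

Drive negations inward (¬∀x A ≡ ∃x ¬A, ¬∃x A ≡ ∀x ¬A, De Morgan for ∧/∨):
  (∀s L(s)) ∧ (∃m ¬L(m))
Finally move all quantifiers to the prefix:
  ∀s ∃m (L(s) ∧ ¬L(m))
The quantifier ∀s sits under an even number of negations, so it remains universal.

universal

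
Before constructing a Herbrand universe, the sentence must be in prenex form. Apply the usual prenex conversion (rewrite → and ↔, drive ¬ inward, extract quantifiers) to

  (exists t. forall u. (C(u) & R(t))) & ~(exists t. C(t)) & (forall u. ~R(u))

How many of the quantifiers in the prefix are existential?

Move each ¬ inward, flipping quantifiers it crosses:
  (exists t. forall u. (C(u) & R(t))) & (forall t. ~C(t)) & (forall u. ~R(u))
Standardize variables apart so no two quantifiers bind the same name: t↦v1, u↦w.
  (exists t. forall u. (C(u) & R(t))) & (forall v1. ~C(v1)) & (forall w. ~R(w))
Extract every quantifier outward, since the variables are now distinct and don't occur free across branches:
  exists t. forall u. forall v1. forall w. (C(u) & R(t) & ~C(v1) & ~R(w))
The prefix is exists t forall u forall v1 forall w: 3 universal, 1 existential.

1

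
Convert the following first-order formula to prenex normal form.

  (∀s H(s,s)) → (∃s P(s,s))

∃s ∃c (¬H(s,s) ∨ P(c,c))

Rewrite implications/biconditionals: A → B as ¬A ∨ B.
  ¬(∀s H(s,s)) ∨ (∃s P(s,s))
Drive negations inward (¬∀x A ≡ ∃x ¬A, ¬∃x A ≡ ∀x ¬A, De Morgan for ∧/∨):
  (∃s ¬H(s,s)) ∨ (∃s P(s,s))
Rename bound variables to avoid capture: s↦c.
  (∃s ¬H(s,s)) ∨ (∃c P(c,c))
Finally move all quantifiers to the prefix:
  ∃s ∃c (¬H(s,s) ∨ P(c,c))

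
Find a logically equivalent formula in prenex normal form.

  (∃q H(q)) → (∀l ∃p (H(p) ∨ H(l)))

First replace A → B with ¬A ∨ B.
  ¬(∃q H(q)) ∨ (∀l ∃p (H(p) ∨ H(l)))
Push ¬ through the quantifiers and connectives to reach negation normal form:
  (∀q ¬H(q)) ∨ (∀l ∃p (H(p) ∨ H(l)))
All bound variables are already distinct, so no renaming is needed.
Finally move all quantifiers to the prefix:
  ∀q ∀l ∃p (¬H(q) ∨ H(p) ∨ H(l))

∀q ∀l ∃p (¬H(q) ∨ H(p) ∨ H(l))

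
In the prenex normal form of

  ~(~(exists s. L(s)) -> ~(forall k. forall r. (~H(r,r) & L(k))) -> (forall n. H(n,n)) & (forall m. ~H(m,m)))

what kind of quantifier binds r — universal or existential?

existential

Eliminate → and ↔ using ¬ and ∨.
  ~(~~(exists s. L(s)) | ~~(forall k. forall r. (~H(r,r) & L(k))) | (forall n. H(n,n)) & (forall m. ~H(m,m)))
Move each ¬ inward, flipping quantifiers it crosses:
  (forall s. ~L(s)) & (exists k. exists r. (H(r,r) | ~L(k))) & ((exists n. ~H(n,n)) | (exists m. H(m,m)))
Finally move all quantifiers to the prefix:
  forall s. exists k. exists r. exists n. exists m. (~L(s) & (H(r,r) | ~L(k)) & (~H(n,n) | H(m,m)))
The quantifier forall r sits under an odd number of negations (counting the antecedent side of each →), so it flips to exists r.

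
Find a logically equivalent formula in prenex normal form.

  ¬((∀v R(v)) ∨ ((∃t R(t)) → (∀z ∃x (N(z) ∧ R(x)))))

Eliminate → and ↔ using ¬ and ∨.
  ¬((∀v R(v)) ∨ ¬(∃t R(t)) ∨ (∀z ∃x (N(z) ∧ R(x))))
Push ¬ through the quantifiers and connectives to reach negation normal form:
  (∃v ¬R(v)) ∧ (∃t R(t)) ∧ (∃z ∀x (¬N(z) ∨ ¬R(x)))
All bound variables are already distinct, so no renaming is needed.
Pull the quantifiers to the front (each side's bound variable is not free in the other side):
  ∃v ∃t ∃z ∀x (¬R(v) ∧ R(t) ∧ (¬N(z) ∨ ¬R(x)))

∃v ∃t ∃z ∀x (¬R(v) ∧ R(t) ∧ (¬N(z) ∨ ¬R(x)))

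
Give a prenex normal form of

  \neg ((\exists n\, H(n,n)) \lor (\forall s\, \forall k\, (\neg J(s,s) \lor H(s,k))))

\forall n\, \exists s\, \exists k\, (\neg H(n,n) \land J(s,s) \land \neg H(s,k))

Push ¬ through the quantifiers and connectives to reach negation normal form:
  (\forall n\, \neg H(n,n)) \land (\exists s\, \exists k\, (J(s,s) \land \neg H(s,k)))
All bound variables are already distinct, so no renaming is needed.
Pull the quantifiers to the front (each side's bound variable is not free in the other side):
  \forall n\, \exists s\, \exists k\, (\neg H(n,n) \land J(s,s) \land \neg H(s,k))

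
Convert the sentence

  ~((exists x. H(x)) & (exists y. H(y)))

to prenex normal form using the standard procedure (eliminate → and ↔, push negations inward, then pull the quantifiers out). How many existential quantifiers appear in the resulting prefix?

0

Push ¬ through the quantifiers and connectives to reach negation normal form:
  (forall x. ~H(x)) | (forall y. ~H(y))
Extract every quantifier outward, since the variables are now distinct and don't occur free across branches:
  forall x. forall y. (~H(x) | ~H(y))
The prefix is forall x forall y: 2 universal, 0 existential.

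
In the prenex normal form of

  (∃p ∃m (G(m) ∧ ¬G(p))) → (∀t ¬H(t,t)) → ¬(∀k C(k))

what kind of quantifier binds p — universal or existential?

Rewrite implications/biconditionals: A → B as ¬A ∨ B.
  ¬(∃p ∃m (G(m) ∧ ¬G(p))) ∨ ¬(∀t ¬H(t,t)) ∨ ¬(∀k C(k))
Move each ¬ inward, flipping quantifiers it crosses:
  (∀p ∀m (¬G(m) ∨ G(p))) ∨ (∃t H(t,t)) ∨ (∃k ¬C(k))
Finally move all quantifiers to the prefix:
  ∀p ∀m ∃t ∃k (¬G(m) ∨ G(p) ∨ H(t,t) ∨ ¬C(k))
The quantifier ∃p sits under an odd number of negations (counting the antecedent side of each →), so it flips to ∀p.

universal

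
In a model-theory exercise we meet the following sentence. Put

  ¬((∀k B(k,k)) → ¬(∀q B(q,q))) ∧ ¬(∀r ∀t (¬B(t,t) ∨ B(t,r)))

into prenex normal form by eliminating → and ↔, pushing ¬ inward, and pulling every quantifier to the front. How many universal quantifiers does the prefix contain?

2

First replace A → B with ¬A ∨ B.
  ¬(¬(∀k B(k,k)) ∨ ¬(∀q B(q,q))) ∧ ¬(∀r ∀t (¬B(t,t) ∨ B(t,r)))
Push ¬ through the quantifiers and connectives to reach negation normal form:
  (∀k B(k,k)) ∧ (∀q B(q,q)) ∧ (∃r ∃t (B(t,t) ∧ ¬B(t,r)))
All bound variables are already distinct, so no renaming is needed.
Pull the quantifiers to the front (each side's bound variable is not free in the other side):
  ∀k ∀q ∃r ∃t (B(k,k) ∧ B(q,q) ∧ B(t,t) ∧ ¬B(t,r))
The prefix is ∀k ∀q ∃r ∃t: 2 universal, 2 existential.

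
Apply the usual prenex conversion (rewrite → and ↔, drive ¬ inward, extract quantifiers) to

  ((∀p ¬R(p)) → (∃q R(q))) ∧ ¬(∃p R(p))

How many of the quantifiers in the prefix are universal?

1

Rewrite implications/biconditionals: A → B as ¬A ∨ B.
  (¬(∀p ¬R(p)) ∨ (∃q R(q))) ∧ ¬(∃p R(p))
Drive negations inward (¬∀x A ≡ ∃x ¬A, ¬∃x A ≡ ∀x ¬A, De Morgan for ∧/∨):
  ((∃p R(p)) ∨ (∃q R(q))) ∧ (∀p ¬R(p))
Standardize variables apart so no two quantifiers bind the same name: p↦w1.
  ((∃p R(p)) ∨ (∃q R(q))) ∧ (∀w1 ¬R(w1))
Extract every quantifier outward, since the variables are now distinct and don't occur free across branches:
  ∃p ∃q ∀w1 ((R(p) ∨ R(q)) ∧ ¬R(w1))
The prefix is ∃p ∃q ∀w1: 1 universal, 2 existential.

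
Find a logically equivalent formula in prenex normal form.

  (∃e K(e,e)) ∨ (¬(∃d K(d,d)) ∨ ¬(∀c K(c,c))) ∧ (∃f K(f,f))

Move each ¬ inward, flipping quantifiers it crosses:
  (∃e K(e,e)) ∨ ((∀d ¬K(d,d)) ∨ (∃c ¬K(c,c))) ∧ (∃f K(f,f))
All bound variables are already distinct, so no renaming is needed.
Extract every quantifier outward, since the variables are now distinct and don't occur free across branches:
  ∃e ∀d ∃c ∃f (K(e,e) ∨ (¬K(d,d) ∨ ¬K(c,c)) ∧ K(f,f))

∃e ∀d ∃c ∃f (K(e,e) ∨ (¬K(d,d) ∨ ¬K(c,c)) ∧ K(f,f))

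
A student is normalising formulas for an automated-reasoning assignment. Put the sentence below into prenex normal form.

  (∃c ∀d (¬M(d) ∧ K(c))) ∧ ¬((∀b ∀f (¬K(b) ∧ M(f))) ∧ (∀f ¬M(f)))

∃c ∀d ∃b ∃f ∃p (¬M(d) ∧ K(c) ∧ (K(b) ∨ ¬M(f) ∨ M(p)))

Move each ¬ inward, flipping quantifiers it crosses:
  (∃c ∀d (¬M(d) ∧ K(c))) ∧ ((∃b ∃f (K(b) ∨ ¬M(f))) ∨ (∃f M(f)))
Rename bound variables to avoid capture: f↦p.
  (∃c ∀d (¬M(d) ∧ K(c))) ∧ ((∃b ∃f (K(b) ∨ ¬M(f))) ∨ (∃p M(p)))
Extract every quantifier outward, since the variables are now distinct and don't occur free across branches:
  ∃c ∀d ∃b ∃f ∃p (¬M(d) ∧ K(c) ∧ (K(b) ∨ ¬M(f) ∨ M(p)))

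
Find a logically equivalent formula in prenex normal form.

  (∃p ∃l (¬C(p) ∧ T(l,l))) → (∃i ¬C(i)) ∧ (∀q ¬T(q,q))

Rewrite implications/biconditionals: A → B as ¬A ∨ B.
  ¬(∃p ∃l (¬C(p) ∧ T(l,l))) ∨ (∃i ¬C(i)) ∧ (∀q ¬T(q,q))
Drive negations inward (¬∀x A ≡ ∃x ¬A, ¬∃x A ≡ ∀x ¬A, De Morgan for ∧/∨):
  (∀p ∀l (C(p) ∨ ¬T(l,l))) ∨ (∃i ¬C(i)) ∧ (∀q ¬T(q,q))
Finally move all quantifiers to the prefix:
  ∀p ∀l ∃i ∀q (C(p) ∨ ¬T(l,l) ∨ ¬C(i) ∧ ¬T(q,q))

∀p ∀l ∃i ∀q (C(p) ∨ ¬T(l,l) ∨ ¬C(i) ∧ ¬T(q,q))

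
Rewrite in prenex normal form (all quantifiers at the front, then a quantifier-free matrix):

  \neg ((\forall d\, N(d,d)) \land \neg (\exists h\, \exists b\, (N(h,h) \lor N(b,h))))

Push ¬ through the quantifiers and connectives to reach negation normal form:
  (\exists d\, \neg N(d,d)) \lor (\exists h\, \exists b\, (N(h,h) \lor N(b,h)))
Finally move all quantifiers to the prefix:
  \exists d\, \exists h\, \exists b\, (\neg N(d,d) \lor N(h,h) \lor N(b,h))

\exists d\, \exists h\, \exists b\, (\neg N(d,d) \lor N(h,h) \lor N(b,h))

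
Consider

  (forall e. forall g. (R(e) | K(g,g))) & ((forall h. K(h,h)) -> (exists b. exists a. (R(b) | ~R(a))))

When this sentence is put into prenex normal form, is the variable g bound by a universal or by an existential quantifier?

Eliminate → and ↔ using ¬ and ∨.
  (forall e. forall g. (R(e) | K(g,g))) & (~(forall h. K(h,h)) | (exists b. exists a. (R(b) | ~R(a))))
Push ¬ through the quantifiers and connectives to reach negation normal form:
  (forall e. forall g. (R(e) | K(g,g))) & ((exists h. ~K(h,h)) | (exists b. exists a. (R(b) | ~R(a))))
All bound variables are already distinct, so no renaming is needed.
Finally move all quantifiers to the prefix:
  forall e. forall g. exists h. exists b. exists a. ((R(e) | K(g,g)) & (~K(h,h) | R(b) | ~R(a)))
The quantifier forall g sits under an even number of negations (counting the antecedent side of each →), so it remains universal.

universal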